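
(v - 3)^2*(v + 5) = v^3 - v^2 - 21*v + 45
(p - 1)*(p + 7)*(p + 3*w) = p^3 + 3*p^2*w + 6*p^2 + 18*p*w - 7*p - 21*w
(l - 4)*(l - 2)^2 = l^3 - 8*l^2 + 20*l - 16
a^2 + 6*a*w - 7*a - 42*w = (a - 7)*(a + 6*w)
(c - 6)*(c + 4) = c^2 - 2*c - 24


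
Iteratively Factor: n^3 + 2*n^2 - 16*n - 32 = (n + 2)*(n^2 - 16) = (n + 2)*(n + 4)*(n - 4)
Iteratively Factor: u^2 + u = (u)*(u + 1)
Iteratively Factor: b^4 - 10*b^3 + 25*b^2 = (b)*(b^3 - 10*b^2 + 25*b) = b*(b - 5)*(b^2 - 5*b) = b^2*(b - 5)*(b - 5)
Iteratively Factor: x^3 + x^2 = (x)*(x^2 + x) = x^2*(x + 1)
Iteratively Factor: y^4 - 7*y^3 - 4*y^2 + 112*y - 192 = (y + 4)*(y^3 - 11*y^2 + 40*y - 48) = (y - 3)*(y + 4)*(y^2 - 8*y + 16) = (y - 4)*(y - 3)*(y + 4)*(y - 4)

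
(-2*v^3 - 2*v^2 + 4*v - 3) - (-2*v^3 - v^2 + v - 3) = -v^2 + 3*v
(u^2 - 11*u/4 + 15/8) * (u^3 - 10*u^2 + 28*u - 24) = u^5 - 51*u^4/4 + 459*u^3/8 - 479*u^2/4 + 237*u/2 - 45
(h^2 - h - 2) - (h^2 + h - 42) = 40 - 2*h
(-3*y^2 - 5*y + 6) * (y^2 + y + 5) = -3*y^4 - 8*y^3 - 14*y^2 - 19*y + 30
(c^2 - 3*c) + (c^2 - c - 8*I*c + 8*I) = 2*c^2 - 4*c - 8*I*c + 8*I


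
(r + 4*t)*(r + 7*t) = r^2 + 11*r*t + 28*t^2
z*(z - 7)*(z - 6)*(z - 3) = z^4 - 16*z^3 + 81*z^2 - 126*z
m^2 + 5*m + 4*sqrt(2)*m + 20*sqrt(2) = (m + 5)*(m + 4*sqrt(2))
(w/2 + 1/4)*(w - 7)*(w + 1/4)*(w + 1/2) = w^4/2 - 23*w^3/8 - 33*w^2/8 - 55*w/32 - 7/32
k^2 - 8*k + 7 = (k - 7)*(k - 1)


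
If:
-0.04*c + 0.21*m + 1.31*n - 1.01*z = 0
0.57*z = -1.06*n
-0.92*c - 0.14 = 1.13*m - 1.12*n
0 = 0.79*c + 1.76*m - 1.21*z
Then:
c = -0.47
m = 0.24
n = -0.02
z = 0.04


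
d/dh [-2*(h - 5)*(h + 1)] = 8 - 4*h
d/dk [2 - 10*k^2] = -20*k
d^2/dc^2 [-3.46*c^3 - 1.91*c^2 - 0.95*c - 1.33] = -20.76*c - 3.82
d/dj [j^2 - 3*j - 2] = 2*j - 3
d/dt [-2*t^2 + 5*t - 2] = 5 - 4*t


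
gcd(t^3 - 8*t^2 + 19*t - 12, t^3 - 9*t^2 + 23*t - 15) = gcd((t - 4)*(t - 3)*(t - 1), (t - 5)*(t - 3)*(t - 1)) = t^2 - 4*t + 3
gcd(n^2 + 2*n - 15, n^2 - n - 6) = n - 3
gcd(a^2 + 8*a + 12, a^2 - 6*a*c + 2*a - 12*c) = a + 2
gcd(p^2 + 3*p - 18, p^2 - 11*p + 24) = p - 3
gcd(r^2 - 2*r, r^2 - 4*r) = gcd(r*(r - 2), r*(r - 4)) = r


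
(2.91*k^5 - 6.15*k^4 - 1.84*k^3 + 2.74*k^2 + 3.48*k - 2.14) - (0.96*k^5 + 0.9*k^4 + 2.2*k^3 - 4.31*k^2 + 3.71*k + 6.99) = 1.95*k^5 - 7.05*k^4 - 4.04*k^3 + 7.05*k^2 - 0.23*k - 9.13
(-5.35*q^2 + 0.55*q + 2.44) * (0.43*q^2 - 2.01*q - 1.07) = -2.3005*q^4 + 10.99*q^3 + 5.6682*q^2 - 5.4929*q - 2.6108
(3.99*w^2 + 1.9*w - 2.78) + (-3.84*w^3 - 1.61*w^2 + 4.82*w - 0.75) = -3.84*w^3 + 2.38*w^2 + 6.72*w - 3.53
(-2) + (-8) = -10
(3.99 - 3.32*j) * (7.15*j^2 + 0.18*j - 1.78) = -23.738*j^3 + 27.9309*j^2 + 6.6278*j - 7.1022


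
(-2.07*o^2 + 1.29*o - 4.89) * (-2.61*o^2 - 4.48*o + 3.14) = 5.4027*o^4 + 5.9067*o^3 + 0.483899999999998*o^2 + 25.9578*o - 15.3546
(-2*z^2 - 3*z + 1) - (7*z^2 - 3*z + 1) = -9*z^2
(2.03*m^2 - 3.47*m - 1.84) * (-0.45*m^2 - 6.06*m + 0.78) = -0.9135*m^4 - 10.7403*m^3 + 23.4396*m^2 + 8.4438*m - 1.4352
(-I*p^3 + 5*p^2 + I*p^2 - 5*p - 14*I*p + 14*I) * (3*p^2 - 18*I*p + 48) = -3*I*p^5 - 3*p^4 + 3*I*p^4 + 3*p^3 - 180*I*p^3 - 12*p^2 + 180*I*p^2 + 12*p - 672*I*p + 672*I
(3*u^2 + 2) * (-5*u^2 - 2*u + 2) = -15*u^4 - 6*u^3 - 4*u^2 - 4*u + 4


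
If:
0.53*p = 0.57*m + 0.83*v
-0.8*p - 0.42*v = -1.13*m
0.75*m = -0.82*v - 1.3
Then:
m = -1.47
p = -1.96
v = -0.24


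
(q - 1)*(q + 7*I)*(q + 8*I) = q^3 - q^2 + 15*I*q^2 - 56*q - 15*I*q + 56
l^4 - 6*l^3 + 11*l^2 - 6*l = l*(l - 3)*(l - 2)*(l - 1)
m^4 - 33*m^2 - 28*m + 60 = (m - 6)*(m - 1)*(m + 2)*(m + 5)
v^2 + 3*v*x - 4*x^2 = (v - x)*(v + 4*x)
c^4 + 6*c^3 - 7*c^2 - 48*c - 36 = (c - 3)*(c + 1)*(c + 2)*(c + 6)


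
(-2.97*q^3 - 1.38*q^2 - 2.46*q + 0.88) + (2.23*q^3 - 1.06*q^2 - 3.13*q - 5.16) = -0.74*q^3 - 2.44*q^2 - 5.59*q - 4.28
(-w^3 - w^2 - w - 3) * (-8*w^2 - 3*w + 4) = 8*w^5 + 11*w^4 + 7*w^3 + 23*w^2 + 5*w - 12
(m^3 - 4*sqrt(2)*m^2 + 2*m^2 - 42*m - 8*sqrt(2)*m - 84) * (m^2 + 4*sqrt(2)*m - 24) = m^5 + 2*m^4 - 98*m^3 - 196*m^2 - 72*sqrt(2)*m^2 - 144*sqrt(2)*m + 1008*m + 2016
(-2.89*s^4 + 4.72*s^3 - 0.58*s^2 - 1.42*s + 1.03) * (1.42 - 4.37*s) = 12.6293*s^5 - 24.7302*s^4 + 9.237*s^3 + 5.3818*s^2 - 6.5175*s + 1.4626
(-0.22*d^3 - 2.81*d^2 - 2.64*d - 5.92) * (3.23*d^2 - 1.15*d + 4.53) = -0.7106*d^5 - 8.8233*d^4 - 6.2923*d^3 - 28.8149*d^2 - 5.1512*d - 26.8176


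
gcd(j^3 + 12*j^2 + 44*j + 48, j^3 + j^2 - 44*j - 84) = j^2 + 8*j + 12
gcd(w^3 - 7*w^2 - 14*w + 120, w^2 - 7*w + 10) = w - 5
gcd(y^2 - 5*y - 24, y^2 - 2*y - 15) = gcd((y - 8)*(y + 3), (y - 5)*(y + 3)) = y + 3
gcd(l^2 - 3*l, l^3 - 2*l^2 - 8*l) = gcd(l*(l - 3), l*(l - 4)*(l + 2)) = l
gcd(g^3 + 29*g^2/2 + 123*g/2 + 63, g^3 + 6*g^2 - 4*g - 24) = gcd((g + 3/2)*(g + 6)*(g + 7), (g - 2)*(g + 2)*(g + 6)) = g + 6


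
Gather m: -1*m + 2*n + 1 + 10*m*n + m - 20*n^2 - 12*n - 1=10*m*n - 20*n^2 - 10*n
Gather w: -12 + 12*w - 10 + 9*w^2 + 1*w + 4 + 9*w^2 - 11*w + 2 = 18*w^2 + 2*w - 16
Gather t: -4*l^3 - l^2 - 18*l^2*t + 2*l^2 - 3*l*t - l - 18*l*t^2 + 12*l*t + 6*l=-4*l^3 + l^2 - 18*l*t^2 + 5*l + t*(-18*l^2 + 9*l)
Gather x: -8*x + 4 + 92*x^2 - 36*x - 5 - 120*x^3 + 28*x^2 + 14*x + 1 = -120*x^3 + 120*x^2 - 30*x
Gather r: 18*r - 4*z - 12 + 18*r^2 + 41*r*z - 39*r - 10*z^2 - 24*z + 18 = 18*r^2 + r*(41*z - 21) - 10*z^2 - 28*z + 6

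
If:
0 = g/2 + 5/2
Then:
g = -5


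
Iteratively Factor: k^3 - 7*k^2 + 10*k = (k - 5)*(k^2 - 2*k) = k*(k - 5)*(k - 2)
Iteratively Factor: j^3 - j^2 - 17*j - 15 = (j + 1)*(j^2 - 2*j - 15) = (j - 5)*(j + 1)*(j + 3)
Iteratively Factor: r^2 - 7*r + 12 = (r - 4)*(r - 3)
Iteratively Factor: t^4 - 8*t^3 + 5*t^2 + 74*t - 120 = (t - 2)*(t^3 - 6*t^2 - 7*t + 60) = (t - 5)*(t - 2)*(t^2 - t - 12) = (t - 5)*(t - 2)*(t + 3)*(t - 4)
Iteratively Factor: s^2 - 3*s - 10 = (s + 2)*(s - 5)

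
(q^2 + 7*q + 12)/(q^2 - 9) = (q + 4)/(q - 3)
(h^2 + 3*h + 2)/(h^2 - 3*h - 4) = (h + 2)/(h - 4)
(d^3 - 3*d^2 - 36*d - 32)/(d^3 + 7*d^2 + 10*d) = (d^3 - 3*d^2 - 36*d - 32)/(d*(d^2 + 7*d + 10))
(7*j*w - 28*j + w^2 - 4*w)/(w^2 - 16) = (7*j + w)/(w + 4)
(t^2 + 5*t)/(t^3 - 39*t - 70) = t/(t^2 - 5*t - 14)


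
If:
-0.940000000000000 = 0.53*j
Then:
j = -1.77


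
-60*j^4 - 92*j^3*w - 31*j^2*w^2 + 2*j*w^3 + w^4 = (-6*j + w)*(j + w)*(2*j + w)*(5*j + w)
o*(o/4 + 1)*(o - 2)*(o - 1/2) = o^4/4 + 3*o^3/8 - 9*o^2/4 + o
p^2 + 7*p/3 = p*(p + 7/3)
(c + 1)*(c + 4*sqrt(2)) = c^2 + c + 4*sqrt(2)*c + 4*sqrt(2)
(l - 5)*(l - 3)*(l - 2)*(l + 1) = l^4 - 9*l^3 + 21*l^2 + l - 30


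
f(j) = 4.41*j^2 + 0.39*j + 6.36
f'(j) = 8.82*j + 0.39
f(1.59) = 18.13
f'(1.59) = 14.41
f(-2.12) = 25.35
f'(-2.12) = -18.31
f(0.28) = 6.81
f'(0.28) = 2.86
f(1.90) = 23.02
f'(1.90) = 17.15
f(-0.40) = 6.91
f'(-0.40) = -3.14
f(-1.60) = 17.03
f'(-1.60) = -13.72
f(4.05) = 80.27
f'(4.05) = 36.11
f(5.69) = 151.36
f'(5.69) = 50.58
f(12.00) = 646.08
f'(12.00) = 106.23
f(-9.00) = 360.06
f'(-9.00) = -78.99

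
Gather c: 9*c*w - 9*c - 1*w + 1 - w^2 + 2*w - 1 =c*(9*w - 9) - w^2 + w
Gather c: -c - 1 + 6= 5 - c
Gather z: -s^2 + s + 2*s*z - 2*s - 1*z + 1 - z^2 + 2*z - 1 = -s^2 - s - z^2 + z*(2*s + 1)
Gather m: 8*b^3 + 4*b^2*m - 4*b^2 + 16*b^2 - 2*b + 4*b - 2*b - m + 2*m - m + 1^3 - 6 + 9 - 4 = 8*b^3 + 4*b^2*m + 12*b^2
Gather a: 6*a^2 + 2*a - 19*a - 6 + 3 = 6*a^2 - 17*a - 3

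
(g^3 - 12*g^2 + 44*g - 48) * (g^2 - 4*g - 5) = g^5 - 16*g^4 + 87*g^3 - 164*g^2 - 28*g + 240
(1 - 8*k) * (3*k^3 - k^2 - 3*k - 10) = -24*k^4 + 11*k^3 + 23*k^2 + 77*k - 10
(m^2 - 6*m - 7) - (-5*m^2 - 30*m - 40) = 6*m^2 + 24*m + 33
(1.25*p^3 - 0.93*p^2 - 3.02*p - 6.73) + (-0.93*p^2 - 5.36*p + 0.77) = 1.25*p^3 - 1.86*p^2 - 8.38*p - 5.96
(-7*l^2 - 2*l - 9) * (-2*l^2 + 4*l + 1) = 14*l^4 - 24*l^3 + 3*l^2 - 38*l - 9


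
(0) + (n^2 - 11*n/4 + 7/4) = n^2 - 11*n/4 + 7/4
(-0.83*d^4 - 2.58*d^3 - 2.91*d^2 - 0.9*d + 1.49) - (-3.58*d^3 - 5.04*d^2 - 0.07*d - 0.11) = -0.83*d^4 + 1.0*d^3 + 2.13*d^2 - 0.83*d + 1.6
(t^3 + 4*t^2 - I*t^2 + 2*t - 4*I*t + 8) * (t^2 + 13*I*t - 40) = t^5 + 4*t^4 + 12*I*t^4 - 25*t^3 + 48*I*t^3 - 100*t^2 + 66*I*t^2 - 80*t + 264*I*t - 320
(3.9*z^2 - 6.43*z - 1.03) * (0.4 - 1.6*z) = -6.24*z^3 + 11.848*z^2 - 0.924*z - 0.412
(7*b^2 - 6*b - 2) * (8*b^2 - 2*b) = 56*b^4 - 62*b^3 - 4*b^2 + 4*b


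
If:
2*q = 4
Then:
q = 2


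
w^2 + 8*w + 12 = (w + 2)*(w + 6)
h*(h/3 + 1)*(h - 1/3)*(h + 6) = h^4/3 + 26*h^3/9 + 5*h^2 - 2*h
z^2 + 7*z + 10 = (z + 2)*(z + 5)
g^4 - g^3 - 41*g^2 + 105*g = g*(g - 5)*(g - 3)*(g + 7)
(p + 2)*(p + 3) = p^2 + 5*p + 6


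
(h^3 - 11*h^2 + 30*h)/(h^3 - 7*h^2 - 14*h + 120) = h/(h + 4)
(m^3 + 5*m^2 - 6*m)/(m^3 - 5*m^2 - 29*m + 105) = m*(m^2 + 5*m - 6)/(m^3 - 5*m^2 - 29*m + 105)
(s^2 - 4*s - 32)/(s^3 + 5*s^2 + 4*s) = (s - 8)/(s*(s + 1))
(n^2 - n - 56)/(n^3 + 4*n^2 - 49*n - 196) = (n - 8)/(n^2 - 3*n - 28)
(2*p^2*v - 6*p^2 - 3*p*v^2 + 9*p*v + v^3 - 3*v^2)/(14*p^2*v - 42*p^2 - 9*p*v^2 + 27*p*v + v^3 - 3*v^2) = (p - v)/(7*p - v)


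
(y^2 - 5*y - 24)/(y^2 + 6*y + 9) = (y - 8)/(y + 3)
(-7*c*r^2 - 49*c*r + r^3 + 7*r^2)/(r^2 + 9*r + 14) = r*(-7*c + r)/(r + 2)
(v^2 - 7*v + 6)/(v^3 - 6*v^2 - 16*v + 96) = (v - 1)/(v^2 - 16)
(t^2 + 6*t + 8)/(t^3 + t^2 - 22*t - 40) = 1/(t - 5)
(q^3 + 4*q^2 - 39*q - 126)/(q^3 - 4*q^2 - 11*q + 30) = (q^2 + q - 42)/(q^2 - 7*q + 10)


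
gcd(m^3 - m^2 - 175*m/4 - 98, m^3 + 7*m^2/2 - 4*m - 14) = m + 7/2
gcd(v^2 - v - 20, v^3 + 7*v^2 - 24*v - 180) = v - 5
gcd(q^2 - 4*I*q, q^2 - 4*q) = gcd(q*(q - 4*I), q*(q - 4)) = q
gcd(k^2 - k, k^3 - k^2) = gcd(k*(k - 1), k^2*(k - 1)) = k^2 - k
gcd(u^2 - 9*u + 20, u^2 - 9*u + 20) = u^2 - 9*u + 20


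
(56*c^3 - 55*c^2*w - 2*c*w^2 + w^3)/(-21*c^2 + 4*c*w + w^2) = (8*c^2 - 9*c*w + w^2)/(-3*c + w)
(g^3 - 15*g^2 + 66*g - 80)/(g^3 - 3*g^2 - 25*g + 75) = (g^2 - 10*g + 16)/(g^2 + 2*g - 15)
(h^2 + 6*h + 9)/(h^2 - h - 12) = (h + 3)/(h - 4)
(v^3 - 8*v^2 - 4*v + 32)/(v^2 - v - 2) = (v^2 - 6*v - 16)/(v + 1)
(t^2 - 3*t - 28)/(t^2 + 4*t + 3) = (t^2 - 3*t - 28)/(t^2 + 4*t + 3)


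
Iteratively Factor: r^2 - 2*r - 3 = (r - 3)*(r + 1)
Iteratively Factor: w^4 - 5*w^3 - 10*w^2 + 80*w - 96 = (w - 3)*(w^3 - 2*w^2 - 16*w + 32) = (w - 4)*(w - 3)*(w^2 + 2*w - 8) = (w - 4)*(w - 3)*(w + 4)*(w - 2)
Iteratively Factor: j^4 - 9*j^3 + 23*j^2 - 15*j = (j - 5)*(j^3 - 4*j^2 + 3*j) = (j - 5)*(j - 1)*(j^2 - 3*j) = (j - 5)*(j - 3)*(j - 1)*(j)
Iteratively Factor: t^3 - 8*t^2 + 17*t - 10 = (t - 5)*(t^2 - 3*t + 2) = (t - 5)*(t - 2)*(t - 1)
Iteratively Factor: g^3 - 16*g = (g)*(g^2 - 16) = g*(g - 4)*(g + 4)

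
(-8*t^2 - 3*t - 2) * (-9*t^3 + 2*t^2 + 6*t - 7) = 72*t^5 + 11*t^4 - 36*t^3 + 34*t^2 + 9*t + 14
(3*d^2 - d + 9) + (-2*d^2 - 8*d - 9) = d^2 - 9*d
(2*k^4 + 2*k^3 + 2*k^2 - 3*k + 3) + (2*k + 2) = 2*k^4 + 2*k^3 + 2*k^2 - k + 5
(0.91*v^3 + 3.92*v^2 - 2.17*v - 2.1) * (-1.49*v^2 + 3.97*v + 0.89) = -1.3559*v^5 - 2.2281*v^4 + 19.6056*v^3 - 1.9971*v^2 - 10.2683*v - 1.869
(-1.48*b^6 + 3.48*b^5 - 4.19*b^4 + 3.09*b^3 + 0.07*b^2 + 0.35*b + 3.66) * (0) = 0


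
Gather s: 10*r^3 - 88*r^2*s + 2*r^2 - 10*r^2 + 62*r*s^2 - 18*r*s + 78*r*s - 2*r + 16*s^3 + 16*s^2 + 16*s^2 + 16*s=10*r^3 - 8*r^2 - 2*r + 16*s^3 + s^2*(62*r + 32) + s*(-88*r^2 + 60*r + 16)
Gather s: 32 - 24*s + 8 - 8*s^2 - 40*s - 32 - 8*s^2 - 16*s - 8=-16*s^2 - 80*s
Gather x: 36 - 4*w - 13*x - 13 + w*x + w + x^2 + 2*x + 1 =-3*w + x^2 + x*(w - 11) + 24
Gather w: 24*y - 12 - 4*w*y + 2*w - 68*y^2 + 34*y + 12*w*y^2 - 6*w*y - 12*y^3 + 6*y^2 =w*(12*y^2 - 10*y + 2) - 12*y^3 - 62*y^2 + 58*y - 12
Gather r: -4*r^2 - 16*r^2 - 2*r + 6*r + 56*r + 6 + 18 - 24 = -20*r^2 + 60*r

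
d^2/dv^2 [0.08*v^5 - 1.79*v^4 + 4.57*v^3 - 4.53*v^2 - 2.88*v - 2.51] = 1.6*v^3 - 21.48*v^2 + 27.42*v - 9.06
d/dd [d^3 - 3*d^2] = 3*d*(d - 2)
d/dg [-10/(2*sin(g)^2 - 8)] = 10*sin(g)*cos(g)/(sin(g)^2 - 4)^2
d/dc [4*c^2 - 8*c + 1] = 8*c - 8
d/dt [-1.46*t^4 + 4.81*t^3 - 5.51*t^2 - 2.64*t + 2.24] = -5.84*t^3 + 14.43*t^2 - 11.02*t - 2.64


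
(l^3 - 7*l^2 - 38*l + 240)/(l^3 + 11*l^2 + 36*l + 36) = (l^2 - 13*l + 40)/(l^2 + 5*l + 6)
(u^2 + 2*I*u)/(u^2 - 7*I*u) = (u + 2*I)/(u - 7*I)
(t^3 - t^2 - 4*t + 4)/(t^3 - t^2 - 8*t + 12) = (t^2 + t - 2)/(t^2 + t - 6)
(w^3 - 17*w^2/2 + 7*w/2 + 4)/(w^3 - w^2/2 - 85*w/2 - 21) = (w^2 - 9*w + 8)/(w^2 - w - 42)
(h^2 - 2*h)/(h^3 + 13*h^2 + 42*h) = (h - 2)/(h^2 + 13*h + 42)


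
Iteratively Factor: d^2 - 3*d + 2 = (d - 2)*(d - 1)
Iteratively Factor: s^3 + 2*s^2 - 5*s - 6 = (s - 2)*(s^2 + 4*s + 3) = (s - 2)*(s + 3)*(s + 1)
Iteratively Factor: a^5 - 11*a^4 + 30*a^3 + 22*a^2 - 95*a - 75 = (a + 1)*(a^4 - 12*a^3 + 42*a^2 - 20*a - 75) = (a - 3)*(a + 1)*(a^3 - 9*a^2 + 15*a + 25) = (a - 5)*(a - 3)*(a + 1)*(a^2 - 4*a - 5) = (a - 5)^2*(a - 3)*(a + 1)*(a + 1)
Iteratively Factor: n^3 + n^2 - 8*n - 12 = (n + 2)*(n^2 - n - 6) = (n + 2)^2*(n - 3)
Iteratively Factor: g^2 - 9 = (g + 3)*(g - 3)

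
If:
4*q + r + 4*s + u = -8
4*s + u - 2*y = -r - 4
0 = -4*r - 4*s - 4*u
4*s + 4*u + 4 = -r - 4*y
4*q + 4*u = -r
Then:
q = -11/13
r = 12/13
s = -20/13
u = 8/13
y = -4/13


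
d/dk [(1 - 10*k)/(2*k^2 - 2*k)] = (5*k^2 - k + 1/2)/(k^2*(k^2 - 2*k + 1))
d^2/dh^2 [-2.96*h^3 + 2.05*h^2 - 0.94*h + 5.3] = 4.1 - 17.76*h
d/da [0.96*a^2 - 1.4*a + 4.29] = 1.92*a - 1.4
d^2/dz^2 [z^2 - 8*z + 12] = 2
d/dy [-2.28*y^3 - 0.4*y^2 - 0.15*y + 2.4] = -6.84*y^2 - 0.8*y - 0.15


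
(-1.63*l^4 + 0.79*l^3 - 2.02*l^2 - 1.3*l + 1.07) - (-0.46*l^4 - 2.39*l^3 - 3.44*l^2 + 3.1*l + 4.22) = -1.17*l^4 + 3.18*l^3 + 1.42*l^2 - 4.4*l - 3.15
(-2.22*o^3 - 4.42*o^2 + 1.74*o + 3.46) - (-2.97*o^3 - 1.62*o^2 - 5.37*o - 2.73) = 0.75*o^3 - 2.8*o^2 + 7.11*o + 6.19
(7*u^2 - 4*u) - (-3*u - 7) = 7*u^2 - u + 7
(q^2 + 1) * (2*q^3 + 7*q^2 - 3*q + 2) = 2*q^5 + 7*q^4 - q^3 + 9*q^2 - 3*q + 2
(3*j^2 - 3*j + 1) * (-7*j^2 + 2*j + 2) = -21*j^4 + 27*j^3 - 7*j^2 - 4*j + 2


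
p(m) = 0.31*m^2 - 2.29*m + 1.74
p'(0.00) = -2.29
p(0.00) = 1.74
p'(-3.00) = -4.15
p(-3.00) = 11.40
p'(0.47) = -2.00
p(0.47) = 0.73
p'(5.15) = 0.90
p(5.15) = -1.83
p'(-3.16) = -4.25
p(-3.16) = 12.07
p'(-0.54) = -2.62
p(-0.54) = 3.07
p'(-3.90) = -4.71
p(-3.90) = 15.39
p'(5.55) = 1.15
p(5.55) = -1.42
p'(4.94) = 0.77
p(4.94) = -2.01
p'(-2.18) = -3.64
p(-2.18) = 8.21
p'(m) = 0.62*m - 2.29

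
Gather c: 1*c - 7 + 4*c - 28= 5*c - 35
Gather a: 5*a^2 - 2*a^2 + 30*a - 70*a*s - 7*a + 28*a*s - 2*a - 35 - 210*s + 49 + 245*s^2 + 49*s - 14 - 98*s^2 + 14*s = 3*a^2 + a*(21 - 42*s) + 147*s^2 - 147*s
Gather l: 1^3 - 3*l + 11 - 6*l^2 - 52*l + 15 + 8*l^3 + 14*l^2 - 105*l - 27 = 8*l^3 + 8*l^2 - 160*l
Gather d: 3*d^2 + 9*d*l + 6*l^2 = 3*d^2 + 9*d*l + 6*l^2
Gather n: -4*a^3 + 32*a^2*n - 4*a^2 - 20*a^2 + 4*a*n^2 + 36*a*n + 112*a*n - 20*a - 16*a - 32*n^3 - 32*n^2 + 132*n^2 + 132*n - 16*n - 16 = -4*a^3 - 24*a^2 - 36*a - 32*n^3 + n^2*(4*a + 100) + n*(32*a^2 + 148*a + 116) - 16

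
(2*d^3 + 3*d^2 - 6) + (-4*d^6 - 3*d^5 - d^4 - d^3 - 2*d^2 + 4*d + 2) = -4*d^6 - 3*d^5 - d^4 + d^3 + d^2 + 4*d - 4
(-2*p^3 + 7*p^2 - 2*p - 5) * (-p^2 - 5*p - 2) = 2*p^5 + 3*p^4 - 29*p^3 + p^2 + 29*p + 10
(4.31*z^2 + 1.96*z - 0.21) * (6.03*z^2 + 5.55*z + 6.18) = 25.9893*z^4 + 35.7393*z^3 + 36.2475*z^2 + 10.9473*z - 1.2978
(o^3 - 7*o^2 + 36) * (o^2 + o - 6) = o^5 - 6*o^4 - 13*o^3 + 78*o^2 + 36*o - 216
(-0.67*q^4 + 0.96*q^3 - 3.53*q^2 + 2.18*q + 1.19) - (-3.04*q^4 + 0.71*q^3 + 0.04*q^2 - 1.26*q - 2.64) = 2.37*q^4 + 0.25*q^3 - 3.57*q^2 + 3.44*q + 3.83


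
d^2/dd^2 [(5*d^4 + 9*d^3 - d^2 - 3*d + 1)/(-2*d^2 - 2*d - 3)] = 2*(-20*d^6 - 60*d^5 - 150*d^4 - 214*d^3 - 462*d^2 - 309*d - 7)/(8*d^6 + 24*d^5 + 60*d^4 + 80*d^3 + 90*d^2 + 54*d + 27)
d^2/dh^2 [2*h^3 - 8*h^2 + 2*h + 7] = 12*h - 16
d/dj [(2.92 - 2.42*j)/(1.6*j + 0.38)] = (-8.94656*j - 2.124808)/(1.6*j + 0.38)^3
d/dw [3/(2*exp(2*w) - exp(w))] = 3*(1 - 4*exp(w))*exp(-w)/(2*exp(w) - 1)^2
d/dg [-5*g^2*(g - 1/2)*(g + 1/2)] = -20*g^3 + 5*g/2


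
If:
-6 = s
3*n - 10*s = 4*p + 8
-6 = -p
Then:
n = -28/3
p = 6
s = -6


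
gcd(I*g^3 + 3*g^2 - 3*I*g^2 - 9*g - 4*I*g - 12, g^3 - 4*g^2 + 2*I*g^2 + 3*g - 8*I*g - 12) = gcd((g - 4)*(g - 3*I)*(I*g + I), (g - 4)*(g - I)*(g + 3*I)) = g - 4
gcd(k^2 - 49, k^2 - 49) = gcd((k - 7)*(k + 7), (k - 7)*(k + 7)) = k^2 - 49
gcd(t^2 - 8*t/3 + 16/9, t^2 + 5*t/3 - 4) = t - 4/3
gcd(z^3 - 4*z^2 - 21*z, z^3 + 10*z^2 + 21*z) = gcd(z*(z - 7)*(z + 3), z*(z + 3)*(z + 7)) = z^2 + 3*z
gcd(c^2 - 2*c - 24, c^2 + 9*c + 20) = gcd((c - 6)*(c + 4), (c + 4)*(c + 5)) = c + 4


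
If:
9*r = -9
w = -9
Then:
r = -1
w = -9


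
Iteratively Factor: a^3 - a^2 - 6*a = (a - 3)*(a^2 + 2*a) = (a - 3)*(a + 2)*(a)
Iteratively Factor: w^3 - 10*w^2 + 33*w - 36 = (w - 3)*(w^2 - 7*w + 12) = (w - 3)^2*(w - 4)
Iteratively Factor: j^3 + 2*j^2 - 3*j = (j - 1)*(j^2 + 3*j) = j*(j - 1)*(j + 3)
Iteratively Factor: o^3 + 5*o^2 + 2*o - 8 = (o - 1)*(o^2 + 6*o + 8) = (o - 1)*(o + 2)*(o + 4)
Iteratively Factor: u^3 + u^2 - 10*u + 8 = (u - 2)*(u^2 + 3*u - 4) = (u - 2)*(u + 4)*(u - 1)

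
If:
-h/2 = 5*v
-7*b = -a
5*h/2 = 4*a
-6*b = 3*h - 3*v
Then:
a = 0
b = 0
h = 0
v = 0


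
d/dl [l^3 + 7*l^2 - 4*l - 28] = 3*l^2 + 14*l - 4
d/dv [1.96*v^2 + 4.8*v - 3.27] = 3.92*v + 4.8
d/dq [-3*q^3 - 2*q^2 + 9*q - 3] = -9*q^2 - 4*q + 9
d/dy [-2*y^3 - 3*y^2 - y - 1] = -6*y^2 - 6*y - 1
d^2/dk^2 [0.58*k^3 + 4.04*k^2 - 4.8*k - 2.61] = 3.48*k + 8.08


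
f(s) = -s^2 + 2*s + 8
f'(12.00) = -22.00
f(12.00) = -112.00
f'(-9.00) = 20.00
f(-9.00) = -91.00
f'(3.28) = -4.56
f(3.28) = 3.80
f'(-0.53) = 3.06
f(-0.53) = 6.66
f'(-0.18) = 2.36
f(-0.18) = 7.61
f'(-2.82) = 7.64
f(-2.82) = -5.59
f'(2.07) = -2.14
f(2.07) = 7.86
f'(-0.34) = 2.68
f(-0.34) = 7.20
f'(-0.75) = 3.50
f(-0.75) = 5.94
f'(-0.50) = 3.00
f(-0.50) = 6.75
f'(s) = 2 - 2*s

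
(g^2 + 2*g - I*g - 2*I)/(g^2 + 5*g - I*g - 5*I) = (g + 2)/(g + 5)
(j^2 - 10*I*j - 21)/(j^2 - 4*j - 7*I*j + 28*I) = (j - 3*I)/(j - 4)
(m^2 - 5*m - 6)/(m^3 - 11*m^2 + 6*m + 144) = (m + 1)/(m^2 - 5*m - 24)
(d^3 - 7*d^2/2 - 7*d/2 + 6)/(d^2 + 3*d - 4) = (d^2 - 5*d/2 - 6)/(d + 4)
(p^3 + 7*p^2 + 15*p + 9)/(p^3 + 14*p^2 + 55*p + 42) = (p^2 + 6*p + 9)/(p^2 + 13*p + 42)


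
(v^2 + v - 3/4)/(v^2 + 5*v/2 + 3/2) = (v - 1/2)/(v + 1)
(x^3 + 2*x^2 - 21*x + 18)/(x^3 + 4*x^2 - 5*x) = (x^2 + 3*x - 18)/(x*(x + 5))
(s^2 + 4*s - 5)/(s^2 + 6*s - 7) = (s + 5)/(s + 7)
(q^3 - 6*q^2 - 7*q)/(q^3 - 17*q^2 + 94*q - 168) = q*(q + 1)/(q^2 - 10*q + 24)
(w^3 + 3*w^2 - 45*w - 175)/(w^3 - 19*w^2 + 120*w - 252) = (w^2 + 10*w + 25)/(w^2 - 12*w + 36)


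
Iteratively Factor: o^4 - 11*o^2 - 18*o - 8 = (o + 1)*(o^3 - o^2 - 10*o - 8) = (o + 1)*(o + 2)*(o^2 - 3*o - 4) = (o - 4)*(o + 1)*(o + 2)*(o + 1)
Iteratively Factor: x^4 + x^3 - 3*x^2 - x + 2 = (x - 1)*(x^3 + 2*x^2 - x - 2) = (x - 1)^2*(x^2 + 3*x + 2) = (x - 1)^2*(x + 2)*(x + 1)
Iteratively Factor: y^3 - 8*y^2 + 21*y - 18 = (y - 2)*(y^2 - 6*y + 9) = (y - 3)*(y - 2)*(y - 3)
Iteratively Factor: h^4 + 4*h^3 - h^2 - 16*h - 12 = (h - 2)*(h^3 + 6*h^2 + 11*h + 6) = (h - 2)*(h + 3)*(h^2 + 3*h + 2) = (h - 2)*(h + 2)*(h + 3)*(h + 1)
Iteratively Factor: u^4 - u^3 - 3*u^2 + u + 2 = (u - 1)*(u^3 - 3*u - 2) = (u - 1)*(u + 1)*(u^2 - u - 2) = (u - 2)*(u - 1)*(u + 1)*(u + 1)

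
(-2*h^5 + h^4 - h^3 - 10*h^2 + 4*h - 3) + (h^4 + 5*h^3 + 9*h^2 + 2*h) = -2*h^5 + 2*h^4 + 4*h^3 - h^2 + 6*h - 3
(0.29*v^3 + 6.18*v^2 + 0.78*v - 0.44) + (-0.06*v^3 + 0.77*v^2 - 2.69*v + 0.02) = 0.23*v^3 + 6.95*v^2 - 1.91*v - 0.42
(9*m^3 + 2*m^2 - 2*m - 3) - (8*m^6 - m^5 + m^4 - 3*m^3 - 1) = -8*m^6 + m^5 - m^4 + 12*m^3 + 2*m^2 - 2*m - 2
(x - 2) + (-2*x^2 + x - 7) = -2*x^2 + 2*x - 9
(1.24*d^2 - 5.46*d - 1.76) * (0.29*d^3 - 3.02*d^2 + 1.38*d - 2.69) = 0.3596*d^5 - 5.3282*d^4 + 17.69*d^3 - 5.5552*d^2 + 12.2586*d + 4.7344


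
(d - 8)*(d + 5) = d^2 - 3*d - 40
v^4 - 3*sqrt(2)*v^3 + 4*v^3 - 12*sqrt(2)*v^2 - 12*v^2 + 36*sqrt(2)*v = v*(v - 2)*(v + 6)*(v - 3*sqrt(2))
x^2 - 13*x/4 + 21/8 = (x - 7/4)*(x - 3/2)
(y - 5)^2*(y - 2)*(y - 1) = y^4 - 13*y^3 + 57*y^2 - 95*y + 50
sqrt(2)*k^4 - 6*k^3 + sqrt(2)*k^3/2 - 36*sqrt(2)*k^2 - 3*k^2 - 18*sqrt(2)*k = k*(k - 6*sqrt(2))*(k + 3*sqrt(2))*(sqrt(2)*k + sqrt(2)/2)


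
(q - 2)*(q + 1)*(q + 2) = q^3 + q^2 - 4*q - 4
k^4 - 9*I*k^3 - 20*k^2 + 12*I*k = k*(k - 6*I)*(k - 2*I)*(k - I)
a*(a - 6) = a^2 - 6*a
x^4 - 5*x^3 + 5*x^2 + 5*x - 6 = (x - 3)*(x - 2)*(x - 1)*(x + 1)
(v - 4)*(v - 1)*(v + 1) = v^3 - 4*v^2 - v + 4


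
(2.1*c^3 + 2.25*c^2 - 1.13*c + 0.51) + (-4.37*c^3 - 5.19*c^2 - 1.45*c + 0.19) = -2.27*c^3 - 2.94*c^2 - 2.58*c + 0.7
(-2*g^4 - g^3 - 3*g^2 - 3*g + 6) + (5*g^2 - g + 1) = -2*g^4 - g^3 + 2*g^2 - 4*g + 7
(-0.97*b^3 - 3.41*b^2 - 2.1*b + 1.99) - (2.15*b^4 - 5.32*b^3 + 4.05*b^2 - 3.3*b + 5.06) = -2.15*b^4 + 4.35*b^3 - 7.46*b^2 + 1.2*b - 3.07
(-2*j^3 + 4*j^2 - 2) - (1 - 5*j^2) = -2*j^3 + 9*j^2 - 3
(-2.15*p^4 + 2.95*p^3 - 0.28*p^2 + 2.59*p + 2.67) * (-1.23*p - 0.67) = 2.6445*p^5 - 2.188*p^4 - 1.6321*p^3 - 2.9981*p^2 - 5.0194*p - 1.7889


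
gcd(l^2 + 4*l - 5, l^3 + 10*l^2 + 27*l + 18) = 1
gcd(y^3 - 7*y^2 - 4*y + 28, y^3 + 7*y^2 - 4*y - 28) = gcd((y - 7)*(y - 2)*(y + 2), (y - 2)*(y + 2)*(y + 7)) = y^2 - 4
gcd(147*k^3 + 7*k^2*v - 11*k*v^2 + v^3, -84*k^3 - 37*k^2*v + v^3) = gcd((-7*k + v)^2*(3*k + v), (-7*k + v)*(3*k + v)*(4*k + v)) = -21*k^2 - 4*k*v + v^2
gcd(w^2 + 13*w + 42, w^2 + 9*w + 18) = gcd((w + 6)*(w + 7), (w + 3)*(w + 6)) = w + 6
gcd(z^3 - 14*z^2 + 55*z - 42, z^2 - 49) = z - 7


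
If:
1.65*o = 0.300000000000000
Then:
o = 0.18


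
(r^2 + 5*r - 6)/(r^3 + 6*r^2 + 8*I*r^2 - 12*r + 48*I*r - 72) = (r - 1)/(r^2 + 8*I*r - 12)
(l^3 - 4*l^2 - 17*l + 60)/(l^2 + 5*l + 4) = (l^2 - 8*l + 15)/(l + 1)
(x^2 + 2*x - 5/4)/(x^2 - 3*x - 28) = (-x^2 - 2*x + 5/4)/(-x^2 + 3*x + 28)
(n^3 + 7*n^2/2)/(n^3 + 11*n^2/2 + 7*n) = n/(n + 2)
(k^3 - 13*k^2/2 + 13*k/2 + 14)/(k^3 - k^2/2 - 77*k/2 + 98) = (k + 1)/(k + 7)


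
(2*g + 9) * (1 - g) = -2*g^2 - 7*g + 9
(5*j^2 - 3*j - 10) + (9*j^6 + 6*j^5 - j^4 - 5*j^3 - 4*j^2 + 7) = 9*j^6 + 6*j^5 - j^4 - 5*j^3 + j^2 - 3*j - 3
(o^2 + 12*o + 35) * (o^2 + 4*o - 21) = o^4 + 16*o^3 + 62*o^2 - 112*o - 735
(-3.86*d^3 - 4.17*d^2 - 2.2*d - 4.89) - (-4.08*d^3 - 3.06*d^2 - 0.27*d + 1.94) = 0.22*d^3 - 1.11*d^2 - 1.93*d - 6.83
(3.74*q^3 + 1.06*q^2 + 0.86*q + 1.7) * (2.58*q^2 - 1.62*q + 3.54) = 9.6492*q^5 - 3.324*q^4 + 13.7412*q^3 + 6.7452*q^2 + 0.2904*q + 6.018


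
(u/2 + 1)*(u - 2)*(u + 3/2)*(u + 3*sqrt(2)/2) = u^4/2 + 3*u^3/4 + 3*sqrt(2)*u^3/4 - 2*u^2 + 9*sqrt(2)*u^2/8 - 3*sqrt(2)*u - 3*u - 9*sqrt(2)/2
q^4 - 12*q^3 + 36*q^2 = q^2*(q - 6)^2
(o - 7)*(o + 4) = o^2 - 3*o - 28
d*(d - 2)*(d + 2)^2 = d^4 + 2*d^3 - 4*d^2 - 8*d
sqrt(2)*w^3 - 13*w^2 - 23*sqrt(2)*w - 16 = (w - 8*sqrt(2))*(w + sqrt(2))*(sqrt(2)*w + 1)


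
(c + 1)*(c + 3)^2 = c^3 + 7*c^2 + 15*c + 9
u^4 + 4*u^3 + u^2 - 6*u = u*(u - 1)*(u + 2)*(u + 3)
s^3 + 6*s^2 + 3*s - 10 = (s - 1)*(s + 2)*(s + 5)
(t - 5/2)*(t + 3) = t^2 + t/2 - 15/2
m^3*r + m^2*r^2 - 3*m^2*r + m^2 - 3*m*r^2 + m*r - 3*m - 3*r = (m - 3)*(m + r)*(m*r + 1)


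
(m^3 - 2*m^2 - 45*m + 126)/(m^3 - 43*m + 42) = (m - 3)/(m - 1)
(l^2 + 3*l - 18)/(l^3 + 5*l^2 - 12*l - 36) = 1/(l + 2)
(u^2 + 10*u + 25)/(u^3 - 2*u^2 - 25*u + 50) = (u + 5)/(u^2 - 7*u + 10)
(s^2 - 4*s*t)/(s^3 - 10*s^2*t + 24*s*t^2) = 1/(s - 6*t)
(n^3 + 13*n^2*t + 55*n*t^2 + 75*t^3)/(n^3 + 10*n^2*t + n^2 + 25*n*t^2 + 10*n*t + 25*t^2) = (n + 3*t)/(n + 1)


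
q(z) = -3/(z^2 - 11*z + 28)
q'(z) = -3*(11 - 2*z)/(z^2 - 11*z + 28)^2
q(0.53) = -0.13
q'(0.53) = -0.06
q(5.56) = 1.34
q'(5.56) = 0.07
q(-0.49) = -0.09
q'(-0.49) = -0.03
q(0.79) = -0.15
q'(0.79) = -0.07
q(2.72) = -0.55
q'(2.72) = -0.56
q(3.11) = -0.87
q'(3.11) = -1.20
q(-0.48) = -0.09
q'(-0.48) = -0.03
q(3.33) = -1.22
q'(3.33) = -2.15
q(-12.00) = -0.00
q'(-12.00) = 0.00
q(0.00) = -0.11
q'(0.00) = -0.04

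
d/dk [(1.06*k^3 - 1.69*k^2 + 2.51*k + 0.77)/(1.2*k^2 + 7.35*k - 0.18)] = (1.272*k^4 + 15.582*k^3 - 16.0059*k^2 - 1.2396*k - 6.1113)/(1.44*k^4 + 17.64*k^3 + 53.5905*k^2 - 2.646*k + 0.0324)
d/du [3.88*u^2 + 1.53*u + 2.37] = 7.76*u + 1.53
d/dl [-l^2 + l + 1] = 1 - 2*l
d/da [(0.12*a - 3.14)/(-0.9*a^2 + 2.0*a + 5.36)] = (0.108*a^2 - 5.652*a + 6.9232)/(0.81*a^4 - 3.6*a^3 - 5.648*a^2 + 21.44*a + 28.7296)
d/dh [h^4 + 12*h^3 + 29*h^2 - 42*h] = 4*h^3 + 36*h^2 + 58*h - 42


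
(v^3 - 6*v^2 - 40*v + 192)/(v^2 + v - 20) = (v^2 - 2*v - 48)/(v + 5)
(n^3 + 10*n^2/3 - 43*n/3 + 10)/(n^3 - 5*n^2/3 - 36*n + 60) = (n - 1)/(n - 6)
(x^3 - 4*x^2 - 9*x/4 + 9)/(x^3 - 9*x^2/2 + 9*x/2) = (x^2 - 5*x/2 - 6)/(x*(x - 3))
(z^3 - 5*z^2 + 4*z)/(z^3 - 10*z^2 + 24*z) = (z - 1)/(z - 6)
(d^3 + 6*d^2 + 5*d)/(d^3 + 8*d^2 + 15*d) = (d + 1)/(d + 3)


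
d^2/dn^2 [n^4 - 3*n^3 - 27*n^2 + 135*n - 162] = 12*n^2 - 18*n - 54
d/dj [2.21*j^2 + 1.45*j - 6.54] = 4.42*j + 1.45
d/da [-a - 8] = -1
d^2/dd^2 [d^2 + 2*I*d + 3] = 2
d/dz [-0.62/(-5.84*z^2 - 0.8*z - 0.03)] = (-7.2416*z - 0.496)/(5.84*z^2 + 0.8*z + 0.03)^2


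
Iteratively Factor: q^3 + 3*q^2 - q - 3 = (q - 1)*(q^2 + 4*q + 3) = (q - 1)*(q + 3)*(q + 1)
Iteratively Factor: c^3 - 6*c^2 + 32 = (c - 4)*(c^2 - 2*c - 8) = (c - 4)^2*(c + 2)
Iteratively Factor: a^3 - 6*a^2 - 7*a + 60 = (a - 5)*(a^2 - a - 12) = (a - 5)*(a + 3)*(a - 4)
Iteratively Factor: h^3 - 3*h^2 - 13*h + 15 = (h - 1)*(h^2 - 2*h - 15) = (h - 5)*(h - 1)*(h + 3)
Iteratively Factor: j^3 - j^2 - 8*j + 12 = (j - 2)*(j^2 + j - 6) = (j - 2)^2*(j + 3)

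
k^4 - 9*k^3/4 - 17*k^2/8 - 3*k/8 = k*(k - 3)*(k + 1/4)*(k + 1/2)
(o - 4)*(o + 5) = o^2 + o - 20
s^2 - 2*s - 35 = (s - 7)*(s + 5)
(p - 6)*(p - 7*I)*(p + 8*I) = p^3 - 6*p^2 + I*p^2 + 56*p - 6*I*p - 336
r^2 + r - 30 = (r - 5)*(r + 6)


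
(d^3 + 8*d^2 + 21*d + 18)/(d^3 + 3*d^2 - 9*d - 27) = (d + 2)/(d - 3)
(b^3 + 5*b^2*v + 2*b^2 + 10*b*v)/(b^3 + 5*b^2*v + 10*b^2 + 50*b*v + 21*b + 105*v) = b*(b + 2)/(b^2 + 10*b + 21)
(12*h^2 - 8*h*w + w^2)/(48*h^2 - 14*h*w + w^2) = (-2*h + w)/(-8*h + w)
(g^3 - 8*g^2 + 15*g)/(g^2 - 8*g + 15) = g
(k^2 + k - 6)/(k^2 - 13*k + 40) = (k^2 + k - 6)/(k^2 - 13*k + 40)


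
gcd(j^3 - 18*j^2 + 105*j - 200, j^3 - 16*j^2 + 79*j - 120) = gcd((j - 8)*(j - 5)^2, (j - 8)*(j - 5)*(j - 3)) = j^2 - 13*j + 40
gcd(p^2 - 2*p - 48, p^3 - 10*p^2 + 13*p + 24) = p - 8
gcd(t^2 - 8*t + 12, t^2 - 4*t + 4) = t - 2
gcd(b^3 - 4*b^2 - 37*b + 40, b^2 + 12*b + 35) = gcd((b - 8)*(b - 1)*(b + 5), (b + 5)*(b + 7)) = b + 5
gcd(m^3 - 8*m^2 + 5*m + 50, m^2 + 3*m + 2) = m + 2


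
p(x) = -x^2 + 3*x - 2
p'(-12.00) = 27.00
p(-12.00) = -182.00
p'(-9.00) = 21.00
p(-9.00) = -110.00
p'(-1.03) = 5.06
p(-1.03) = -6.15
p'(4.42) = -5.84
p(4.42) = -8.28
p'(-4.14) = 11.28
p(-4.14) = -31.56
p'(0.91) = 1.18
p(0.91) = -0.10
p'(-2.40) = 7.80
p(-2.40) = -14.96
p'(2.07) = -1.14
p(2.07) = -0.07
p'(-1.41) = 5.82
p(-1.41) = -8.22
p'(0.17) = 2.66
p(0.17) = -1.52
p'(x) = 3 - 2*x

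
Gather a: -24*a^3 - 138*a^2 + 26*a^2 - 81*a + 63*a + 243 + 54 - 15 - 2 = -24*a^3 - 112*a^2 - 18*a + 280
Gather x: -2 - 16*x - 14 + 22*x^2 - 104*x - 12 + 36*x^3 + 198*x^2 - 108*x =36*x^3 + 220*x^2 - 228*x - 28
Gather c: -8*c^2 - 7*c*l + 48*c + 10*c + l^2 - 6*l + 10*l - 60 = -8*c^2 + c*(58 - 7*l) + l^2 + 4*l - 60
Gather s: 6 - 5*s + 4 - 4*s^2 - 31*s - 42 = -4*s^2 - 36*s - 32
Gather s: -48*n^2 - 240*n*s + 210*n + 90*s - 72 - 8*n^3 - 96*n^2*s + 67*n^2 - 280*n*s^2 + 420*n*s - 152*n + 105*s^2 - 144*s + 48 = -8*n^3 + 19*n^2 + 58*n + s^2*(105 - 280*n) + s*(-96*n^2 + 180*n - 54) - 24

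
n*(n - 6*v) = n^2 - 6*n*v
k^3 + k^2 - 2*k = k*(k - 1)*(k + 2)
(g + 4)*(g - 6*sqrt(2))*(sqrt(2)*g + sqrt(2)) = sqrt(2)*g^3 - 12*g^2 + 5*sqrt(2)*g^2 - 60*g + 4*sqrt(2)*g - 48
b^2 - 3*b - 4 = (b - 4)*(b + 1)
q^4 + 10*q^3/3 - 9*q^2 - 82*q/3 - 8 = (q - 3)*(q + 1/3)*(q + 2)*(q + 4)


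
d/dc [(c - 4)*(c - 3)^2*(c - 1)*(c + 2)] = 5*c^4 - 36*c^3 + 63*c^2 + 34*c - 102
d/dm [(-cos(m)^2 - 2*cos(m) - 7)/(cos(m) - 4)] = (cos(m)^2 - 8*cos(m) - 15)*sin(m)/(cos(m) - 4)^2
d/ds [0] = 0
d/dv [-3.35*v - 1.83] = -3.35000000000000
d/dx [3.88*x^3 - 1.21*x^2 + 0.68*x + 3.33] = 11.64*x^2 - 2.42*x + 0.68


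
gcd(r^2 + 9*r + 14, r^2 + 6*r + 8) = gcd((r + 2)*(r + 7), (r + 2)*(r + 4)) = r + 2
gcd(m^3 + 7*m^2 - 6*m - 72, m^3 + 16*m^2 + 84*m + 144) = m^2 + 10*m + 24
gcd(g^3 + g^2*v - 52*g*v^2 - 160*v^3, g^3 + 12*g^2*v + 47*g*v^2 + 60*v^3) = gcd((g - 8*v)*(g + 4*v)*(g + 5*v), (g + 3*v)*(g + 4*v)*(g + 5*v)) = g^2 + 9*g*v + 20*v^2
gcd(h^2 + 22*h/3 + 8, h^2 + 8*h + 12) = h + 6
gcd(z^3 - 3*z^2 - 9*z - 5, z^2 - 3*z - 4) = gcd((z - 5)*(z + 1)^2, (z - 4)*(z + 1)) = z + 1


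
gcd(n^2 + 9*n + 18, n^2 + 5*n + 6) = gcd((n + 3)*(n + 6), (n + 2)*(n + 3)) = n + 3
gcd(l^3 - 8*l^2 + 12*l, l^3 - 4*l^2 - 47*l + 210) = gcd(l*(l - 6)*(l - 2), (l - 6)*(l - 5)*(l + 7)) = l - 6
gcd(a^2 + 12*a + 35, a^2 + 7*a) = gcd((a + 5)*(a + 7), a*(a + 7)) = a + 7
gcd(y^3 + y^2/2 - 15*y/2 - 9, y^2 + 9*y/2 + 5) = y + 2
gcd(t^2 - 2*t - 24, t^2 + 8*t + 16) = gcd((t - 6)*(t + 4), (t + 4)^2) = t + 4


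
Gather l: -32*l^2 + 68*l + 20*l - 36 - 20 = -32*l^2 + 88*l - 56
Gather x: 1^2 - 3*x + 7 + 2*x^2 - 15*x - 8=2*x^2 - 18*x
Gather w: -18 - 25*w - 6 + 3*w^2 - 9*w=3*w^2 - 34*w - 24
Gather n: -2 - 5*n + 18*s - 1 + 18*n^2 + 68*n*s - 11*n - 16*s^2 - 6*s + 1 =18*n^2 + n*(68*s - 16) - 16*s^2 + 12*s - 2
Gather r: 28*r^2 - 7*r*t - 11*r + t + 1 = 28*r^2 + r*(-7*t - 11) + t + 1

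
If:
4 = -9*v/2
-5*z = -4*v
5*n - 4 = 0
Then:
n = 4/5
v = -8/9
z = -32/45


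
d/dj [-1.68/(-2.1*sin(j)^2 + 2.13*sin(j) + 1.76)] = (3.5784 - 7.056*sin(j))*cos(j)/(-2.1*sin(j)^2 + 2.13*sin(j) + 1.76)^2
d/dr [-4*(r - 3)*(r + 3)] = -8*r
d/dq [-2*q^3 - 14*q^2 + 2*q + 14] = -6*q^2 - 28*q + 2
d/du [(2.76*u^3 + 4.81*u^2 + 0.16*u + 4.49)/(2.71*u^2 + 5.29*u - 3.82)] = (7.4796*u^4 + 29.2008*u^3 - 6.6183*u^2 - 61.0842*u - 24.3633)/(7.3441*u^4 + 28.6718*u^3 + 7.2797*u^2 - 40.4156*u + 14.5924)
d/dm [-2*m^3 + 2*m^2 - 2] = 2*m*(2 - 3*m)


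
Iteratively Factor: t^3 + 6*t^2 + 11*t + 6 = (t + 3)*(t^2 + 3*t + 2) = (t + 2)*(t + 3)*(t + 1)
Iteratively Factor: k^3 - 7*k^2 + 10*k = (k - 5)*(k^2 - 2*k) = (k - 5)*(k - 2)*(k)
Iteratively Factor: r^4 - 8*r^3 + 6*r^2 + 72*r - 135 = (r - 3)*(r^3 - 5*r^2 - 9*r + 45) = (r - 3)*(r + 3)*(r^2 - 8*r + 15) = (r - 3)^2*(r + 3)*(r - 5)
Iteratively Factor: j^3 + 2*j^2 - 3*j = (j)*(j^2 + 2*j - 3) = j*(j + 3)*(j - 1)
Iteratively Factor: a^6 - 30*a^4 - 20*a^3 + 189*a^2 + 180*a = (a - 5)*(a^5 + 5*a^4 - 5*a^3 - 45*a^2 - 36*a) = (a - 5)*(a - 3)*(a^4 + 8*a^3 + 19*a^2 + 12*a) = (a - 5)*(a - 3)*(a + 1)*(a^3 + 7*a^2 + 12*a) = (a - 5)*(a - 3)*(a + 1)*(a + 4)*(a^2 + 3*a) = (a - 5)*(a - 3)*(a + 1)*(a + 3)*(a + 4)*(a)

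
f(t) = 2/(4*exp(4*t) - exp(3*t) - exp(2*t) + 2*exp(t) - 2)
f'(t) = 2*(-16*exp(4*t) + 3*exp(3*t) + 2*exp(2*t) - 2*exp(t))/(4*exp(4*t) - exp(3*t) - exp(2*t) + 2*exp(t) - 2)^2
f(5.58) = 0.00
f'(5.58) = -0.00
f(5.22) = 0.00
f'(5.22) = -0.00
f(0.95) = 0.01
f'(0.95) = -0.05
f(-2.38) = -1.10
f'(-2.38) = -0.10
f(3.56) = 0.00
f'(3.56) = -0.00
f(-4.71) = -1.01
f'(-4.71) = -0.01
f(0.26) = 0.25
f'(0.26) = -1.17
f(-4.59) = -1.01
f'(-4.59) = -0.01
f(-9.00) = -1.00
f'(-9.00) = 0.00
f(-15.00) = -1.00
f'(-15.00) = 0.00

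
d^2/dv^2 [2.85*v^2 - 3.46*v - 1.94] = 5.70000000000000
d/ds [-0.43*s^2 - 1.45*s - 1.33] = -0.86*s - 1.45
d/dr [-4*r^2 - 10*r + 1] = -8*r - 10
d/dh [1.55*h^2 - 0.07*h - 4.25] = 3.1*h - 0.07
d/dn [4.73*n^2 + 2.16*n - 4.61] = 9.46*n + 2.16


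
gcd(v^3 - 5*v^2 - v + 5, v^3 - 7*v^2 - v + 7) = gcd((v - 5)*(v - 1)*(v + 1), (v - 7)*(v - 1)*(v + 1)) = v^2 - 1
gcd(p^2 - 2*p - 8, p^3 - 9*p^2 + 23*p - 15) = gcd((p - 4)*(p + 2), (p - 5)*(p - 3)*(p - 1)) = 1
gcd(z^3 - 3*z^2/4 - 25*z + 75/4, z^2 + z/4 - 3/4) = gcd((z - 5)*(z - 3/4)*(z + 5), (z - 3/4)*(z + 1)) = z - 3/4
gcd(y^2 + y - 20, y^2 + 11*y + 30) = y + 5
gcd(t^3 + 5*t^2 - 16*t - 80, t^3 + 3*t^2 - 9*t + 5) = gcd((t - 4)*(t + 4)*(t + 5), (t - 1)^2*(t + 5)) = t + 5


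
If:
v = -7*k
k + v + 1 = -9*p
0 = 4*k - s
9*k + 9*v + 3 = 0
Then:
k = 1/18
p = -2/27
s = 2/9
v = -7/18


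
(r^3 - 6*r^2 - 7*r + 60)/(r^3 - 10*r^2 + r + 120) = (r - 4)/(r - 8)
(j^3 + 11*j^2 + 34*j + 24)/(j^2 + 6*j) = j + 5 + 4/j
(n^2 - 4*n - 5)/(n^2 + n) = (n - 5)/n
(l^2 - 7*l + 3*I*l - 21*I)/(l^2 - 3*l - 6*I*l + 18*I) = (l^2 + l*(-7 + 3*I) - 21*I)/(l^2 + l*(-3 - 6*I) + 18*I)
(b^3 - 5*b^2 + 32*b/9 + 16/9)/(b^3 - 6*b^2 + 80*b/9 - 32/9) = (3*b + 1)/(3*b - 2)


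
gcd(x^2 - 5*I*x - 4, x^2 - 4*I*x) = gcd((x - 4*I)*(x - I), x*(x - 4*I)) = x - 4*I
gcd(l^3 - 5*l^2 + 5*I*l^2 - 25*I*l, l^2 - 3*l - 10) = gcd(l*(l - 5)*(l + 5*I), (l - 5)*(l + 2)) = l - 5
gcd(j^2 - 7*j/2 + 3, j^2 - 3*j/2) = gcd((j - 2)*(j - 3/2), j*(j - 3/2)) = j - 3/2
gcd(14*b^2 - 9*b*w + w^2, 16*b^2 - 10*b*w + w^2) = -2*b + w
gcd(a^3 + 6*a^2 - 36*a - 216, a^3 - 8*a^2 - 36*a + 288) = a^2 - 36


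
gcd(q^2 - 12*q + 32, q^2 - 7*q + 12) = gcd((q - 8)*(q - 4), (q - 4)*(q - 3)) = q - 4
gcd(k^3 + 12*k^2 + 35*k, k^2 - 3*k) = k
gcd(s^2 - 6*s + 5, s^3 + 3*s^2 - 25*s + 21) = s - 1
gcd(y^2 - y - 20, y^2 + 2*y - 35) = y - 5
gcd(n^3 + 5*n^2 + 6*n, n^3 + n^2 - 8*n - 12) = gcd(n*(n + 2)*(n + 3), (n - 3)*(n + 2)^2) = n + 2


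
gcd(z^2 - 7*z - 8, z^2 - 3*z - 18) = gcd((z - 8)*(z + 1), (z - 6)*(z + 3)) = 1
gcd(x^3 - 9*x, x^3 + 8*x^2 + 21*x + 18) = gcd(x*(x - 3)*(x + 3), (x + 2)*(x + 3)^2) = x + 3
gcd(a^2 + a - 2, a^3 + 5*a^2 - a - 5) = a - 1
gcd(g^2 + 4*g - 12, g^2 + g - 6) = g - 2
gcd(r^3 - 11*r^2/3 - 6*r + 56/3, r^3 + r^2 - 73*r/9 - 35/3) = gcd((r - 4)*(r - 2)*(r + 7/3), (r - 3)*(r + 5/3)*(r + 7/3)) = r + 7/3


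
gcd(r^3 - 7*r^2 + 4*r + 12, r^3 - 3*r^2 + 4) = r^2 - r - 2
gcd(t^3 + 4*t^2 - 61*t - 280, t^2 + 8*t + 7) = t + 7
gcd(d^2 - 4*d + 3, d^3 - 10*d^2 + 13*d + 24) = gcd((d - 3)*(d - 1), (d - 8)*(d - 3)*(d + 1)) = d - 3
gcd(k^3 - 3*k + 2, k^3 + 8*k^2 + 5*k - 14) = k^2 + k - 2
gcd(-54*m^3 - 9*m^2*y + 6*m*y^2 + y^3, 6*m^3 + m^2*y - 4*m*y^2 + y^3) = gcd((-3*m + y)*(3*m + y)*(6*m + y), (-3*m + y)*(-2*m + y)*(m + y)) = -3*m + y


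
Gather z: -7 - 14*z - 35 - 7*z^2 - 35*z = -7*z^2 - 49*z - 42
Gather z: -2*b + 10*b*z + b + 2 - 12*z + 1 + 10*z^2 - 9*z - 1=-b + 10*z^2 + z*(10*b - 21) + 2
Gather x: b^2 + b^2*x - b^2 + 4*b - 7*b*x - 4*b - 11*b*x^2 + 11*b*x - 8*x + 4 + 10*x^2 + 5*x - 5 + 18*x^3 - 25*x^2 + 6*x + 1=18*x^3 + x^2*(-11*b - 15) + x*(b^2 + 4*b + 3)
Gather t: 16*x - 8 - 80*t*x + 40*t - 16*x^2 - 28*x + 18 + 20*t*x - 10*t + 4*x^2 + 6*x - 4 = t*(30 - 60*x) - 12*x^2 - 6*x + 6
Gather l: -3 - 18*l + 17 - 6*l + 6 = 20 - 24*l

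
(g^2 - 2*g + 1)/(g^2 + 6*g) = (g^2 - 2*g + 1)/(g*(g + 6))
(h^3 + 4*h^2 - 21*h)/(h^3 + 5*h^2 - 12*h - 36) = h*(h + 7)/(h^2 + 8*h + 12)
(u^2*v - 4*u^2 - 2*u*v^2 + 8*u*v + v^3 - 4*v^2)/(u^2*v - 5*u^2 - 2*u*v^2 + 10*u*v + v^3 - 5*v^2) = (v - 4)/(v - 5)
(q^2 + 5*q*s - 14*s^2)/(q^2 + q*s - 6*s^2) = (q + 7*s)/(q + 3*s)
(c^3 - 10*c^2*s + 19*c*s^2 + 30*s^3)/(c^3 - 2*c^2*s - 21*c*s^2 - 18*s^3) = (c - 5*s)/(c + 3*s)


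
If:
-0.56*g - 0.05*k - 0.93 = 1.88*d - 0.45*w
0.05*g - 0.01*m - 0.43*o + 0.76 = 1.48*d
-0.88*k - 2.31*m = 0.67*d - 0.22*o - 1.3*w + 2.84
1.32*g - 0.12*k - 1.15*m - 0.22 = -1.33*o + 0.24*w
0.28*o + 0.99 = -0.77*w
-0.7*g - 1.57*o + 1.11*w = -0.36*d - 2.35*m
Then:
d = -0.20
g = -1.70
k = -10.85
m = 2.00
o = 2.22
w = -2.09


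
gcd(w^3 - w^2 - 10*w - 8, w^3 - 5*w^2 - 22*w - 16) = w^2 + 3*w + 2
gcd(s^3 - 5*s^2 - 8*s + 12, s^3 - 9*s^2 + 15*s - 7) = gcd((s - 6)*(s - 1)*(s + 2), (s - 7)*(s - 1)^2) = s - 1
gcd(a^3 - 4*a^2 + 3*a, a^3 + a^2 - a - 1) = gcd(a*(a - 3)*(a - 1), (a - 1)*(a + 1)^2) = a - 1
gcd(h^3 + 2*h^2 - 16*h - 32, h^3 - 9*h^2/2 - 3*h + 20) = h^2 - 2*h - 8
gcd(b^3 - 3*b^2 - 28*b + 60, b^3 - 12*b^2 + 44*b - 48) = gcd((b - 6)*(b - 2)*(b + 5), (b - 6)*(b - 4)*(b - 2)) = b^2 - 8*b + 12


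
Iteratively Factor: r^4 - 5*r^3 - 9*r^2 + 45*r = (r - 5)*(r^3 - 9*r) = r*(r - 5)*(r^2 - 9) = r*(r - 5)*(r + 3)*(r - 3)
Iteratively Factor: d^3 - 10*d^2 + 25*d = (d)*(d^2 - 10*d + 25) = d*(d - 5)*(d - 5)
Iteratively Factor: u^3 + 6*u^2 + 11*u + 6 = (u + 3)*(u^2 + 3*u + 2) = (u + 1)*(u + 3)*(u + 2)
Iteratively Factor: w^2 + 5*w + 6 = (w + 3)*(w + 2)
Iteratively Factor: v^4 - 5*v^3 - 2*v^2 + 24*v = (v + 2)*(v^3 - 7*v^2 + 12*v) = (v - 4)*(v + 2)*(v^2 - 3*v) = (v - 4)*(v - 3)*(v + 2)*(v)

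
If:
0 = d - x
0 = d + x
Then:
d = 0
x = 0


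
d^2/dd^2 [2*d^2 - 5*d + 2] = 4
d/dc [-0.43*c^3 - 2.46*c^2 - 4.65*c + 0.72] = -1.29*c^2 - 4.92*c - 4.65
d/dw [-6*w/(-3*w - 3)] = 2/(w + 1)^2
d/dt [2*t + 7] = 2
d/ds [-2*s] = -2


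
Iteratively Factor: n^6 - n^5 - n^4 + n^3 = (n)*(n^5 - n^4 - n^3 + n^2) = n*(n - 1)*(n^4 - n^2) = n^2*(n - 1)*(n^3 - n) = n^2*(n - 1)^2*(n^2 + n) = n^3*(n - 1)^2*(n + 1)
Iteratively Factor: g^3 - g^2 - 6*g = (g)*(g^2 - g - 6) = g*(g + 2)*(g - 3)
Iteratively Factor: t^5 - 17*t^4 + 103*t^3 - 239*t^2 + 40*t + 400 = (t - 5)*(t^4 - 12*t^3 + 43*t^2 - 24*t - 80) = (t - 5)*(t - 4)*(t^3 - 8*t^2 + 11*t + 20) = (t - 5)^2*(t - 4)*(t^2 - 3*t - 4) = (t - 5)^2*(t - 4)*(t + 1)*(t - 4)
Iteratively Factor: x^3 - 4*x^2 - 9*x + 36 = (x - 4)*(x^2 - 9) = (x - 4)*(x - 3)*(x + 3)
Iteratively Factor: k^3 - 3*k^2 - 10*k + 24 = (k + 3)*(k^2 - 6*k + 8) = (k - 2)*(k + 3)*(k - 4)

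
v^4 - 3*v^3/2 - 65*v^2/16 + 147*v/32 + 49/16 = (v - 2)*(v - 7/4)*(v + 1/2)*(v + 7/4)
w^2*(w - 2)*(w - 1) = w^4 - 3*w^3 + 2*w^2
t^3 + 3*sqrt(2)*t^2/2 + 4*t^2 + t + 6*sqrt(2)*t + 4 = (t + 4)*(t + sqrt(2)/2)*(t + sqrt(2))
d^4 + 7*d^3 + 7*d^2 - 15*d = d*(d - 1)*(d + 3)*(d + 5)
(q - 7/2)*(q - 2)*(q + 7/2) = q^3 - 2*q^2 - 49*q/4 + 49/2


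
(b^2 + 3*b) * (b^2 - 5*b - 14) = b^4 - 2*b^3 - 29*b^2 - 42*b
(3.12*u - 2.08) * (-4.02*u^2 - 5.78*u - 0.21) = -12.5424*u^3 - 9.672*u^2 + 11.3672*u + 0.4368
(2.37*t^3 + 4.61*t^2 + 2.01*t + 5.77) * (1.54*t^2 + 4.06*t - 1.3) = 3.6498*t^5 + 16.7216*t^4 + 18.731*t^3 + 11.0534*t^2 + 20.8132*t - 7.501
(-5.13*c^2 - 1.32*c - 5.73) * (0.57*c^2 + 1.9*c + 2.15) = -2.9241*c^4 - 10.4994*c^3 - 16.8036*c^2 - 13.725*c - 12.3195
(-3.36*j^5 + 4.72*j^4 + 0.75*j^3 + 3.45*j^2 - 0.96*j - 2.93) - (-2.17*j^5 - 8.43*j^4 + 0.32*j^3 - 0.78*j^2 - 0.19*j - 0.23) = -1.19*j^5 + 13.15*j^4 + 0.43*j^3 + 4.23*j^2 - 0.77*j - 2.7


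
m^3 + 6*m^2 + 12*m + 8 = (m + 2)^3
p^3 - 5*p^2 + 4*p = p*(p - 4)*(p - 1)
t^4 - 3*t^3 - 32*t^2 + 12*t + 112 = (t - 7)*(t - 2)*(t + 2)*(t + 4)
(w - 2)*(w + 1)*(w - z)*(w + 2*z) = w^4 + w^3*z - w^3 - 2*w^2*z^2 - w^2*z - 2*w^2 + 2*w*z^2 - 2*w*z + 4*z^2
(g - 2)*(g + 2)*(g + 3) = g^3 + 3*g^2 - 4*g - 12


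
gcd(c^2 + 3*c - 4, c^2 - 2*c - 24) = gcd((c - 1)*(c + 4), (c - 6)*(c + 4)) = c + 4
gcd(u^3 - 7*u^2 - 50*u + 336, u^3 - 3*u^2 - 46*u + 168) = u^2 + u - 42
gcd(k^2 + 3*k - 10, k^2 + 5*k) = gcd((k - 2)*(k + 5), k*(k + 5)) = k + 5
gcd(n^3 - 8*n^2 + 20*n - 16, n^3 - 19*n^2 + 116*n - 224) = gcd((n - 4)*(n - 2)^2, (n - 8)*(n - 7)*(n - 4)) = n - 4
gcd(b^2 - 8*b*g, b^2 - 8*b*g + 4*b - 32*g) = b - 8*g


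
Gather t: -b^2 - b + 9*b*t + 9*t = -b^2 - b + t*(9*b + 9)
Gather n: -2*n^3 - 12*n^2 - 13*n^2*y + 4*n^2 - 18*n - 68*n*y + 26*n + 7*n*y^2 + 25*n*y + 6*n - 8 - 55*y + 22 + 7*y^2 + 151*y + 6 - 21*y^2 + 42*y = -2*n^3 + n^2*(-13*y - 8) + n*(7*y^2 - 43*y + 14) - 14*y^2 + 138*y + 20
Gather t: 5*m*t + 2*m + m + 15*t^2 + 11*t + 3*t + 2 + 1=3*m + 15*t^2 + t*(5*m + 14) + 3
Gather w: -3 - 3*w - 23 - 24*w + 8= -27*w - 18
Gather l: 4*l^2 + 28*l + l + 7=4*l^2 + 29*l + 7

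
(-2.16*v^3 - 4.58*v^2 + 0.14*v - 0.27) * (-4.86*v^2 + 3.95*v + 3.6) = 10.4976*v^5 + 13.7268*v^4 - 26.5474*v^3 - 14.6228*v^2 - 0.5625*v - 0.972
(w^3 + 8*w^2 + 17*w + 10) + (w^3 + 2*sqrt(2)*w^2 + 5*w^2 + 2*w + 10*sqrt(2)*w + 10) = 2*w^3 + 2*sqrt(2)*w^2 + 13*w^2 + 10*sqrt(2)*w + 19*w + 20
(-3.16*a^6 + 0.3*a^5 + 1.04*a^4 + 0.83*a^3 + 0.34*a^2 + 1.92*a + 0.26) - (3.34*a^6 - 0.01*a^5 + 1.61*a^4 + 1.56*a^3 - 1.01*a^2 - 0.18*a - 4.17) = -6.5*a^6 + 0.31*a^5 - 0.57*a^4 - 0.73*a^3 + 1.35*a^2 + 2.1*a + 4.43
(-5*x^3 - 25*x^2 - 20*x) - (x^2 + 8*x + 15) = -5*x^3 - 26*x^2 - 28*x - 15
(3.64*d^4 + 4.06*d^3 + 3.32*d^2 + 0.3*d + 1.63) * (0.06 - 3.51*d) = -12.7764*d^5 - 14.0322*d^4 - 11.4096*d^3 - 0.8538*d^2 - 5.7033*d + 0.0978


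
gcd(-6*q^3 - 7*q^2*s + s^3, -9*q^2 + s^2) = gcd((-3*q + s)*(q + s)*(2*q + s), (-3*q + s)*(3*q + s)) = 3*q - s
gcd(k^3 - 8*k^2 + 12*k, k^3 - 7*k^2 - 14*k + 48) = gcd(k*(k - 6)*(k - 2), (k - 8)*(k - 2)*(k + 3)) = k - 2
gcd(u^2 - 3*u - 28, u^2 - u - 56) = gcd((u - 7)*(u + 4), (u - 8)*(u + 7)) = 1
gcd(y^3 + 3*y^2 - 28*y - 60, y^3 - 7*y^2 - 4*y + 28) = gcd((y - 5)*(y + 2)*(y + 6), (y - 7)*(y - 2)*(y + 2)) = y + 2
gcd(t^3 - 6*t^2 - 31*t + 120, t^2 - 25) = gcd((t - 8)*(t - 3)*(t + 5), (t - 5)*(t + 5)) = t + 5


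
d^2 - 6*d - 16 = (d - 8)*(d + 2)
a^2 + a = a*(a + 1)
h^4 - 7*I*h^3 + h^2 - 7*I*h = h*(h - 7*I)*(h - I)*(h + I)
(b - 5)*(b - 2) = b^2 - 7*b + 10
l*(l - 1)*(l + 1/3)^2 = l^4 - l^3/3 - 5*l^2/9 - l/9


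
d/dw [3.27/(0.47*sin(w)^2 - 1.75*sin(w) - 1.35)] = (5.7225 - 3.0738*sin(w))*cos(w)/(-0.47*sin(w)^2 + 1.75*sin(w) + 1.35)^2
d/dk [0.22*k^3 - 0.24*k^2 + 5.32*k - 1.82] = 0.66*k^2 - 0.48*k + 5.32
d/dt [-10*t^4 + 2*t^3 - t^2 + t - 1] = -40*t^3 + 6*t^2 - 2*t + 1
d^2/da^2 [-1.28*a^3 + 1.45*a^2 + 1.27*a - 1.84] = 2.9 - 7.68*a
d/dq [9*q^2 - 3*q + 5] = 18*q - 3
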